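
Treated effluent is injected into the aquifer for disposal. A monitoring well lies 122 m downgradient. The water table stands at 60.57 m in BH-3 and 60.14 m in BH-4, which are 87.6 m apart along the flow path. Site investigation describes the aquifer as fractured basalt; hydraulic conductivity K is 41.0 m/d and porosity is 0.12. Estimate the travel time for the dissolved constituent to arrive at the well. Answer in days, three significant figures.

Hydraulic gradient i = (60.57 − 60.14) / 87.6 = 0.43 / 87.6 = 0.004909
q = Ki = 41.0 × 0.004909 = 0.2013 m/d
Average linear velocity = 0.2013 / 0.12 = 1.677 m/d
t = L / v = 122 / 1.677 = 72.74 d

72.7 days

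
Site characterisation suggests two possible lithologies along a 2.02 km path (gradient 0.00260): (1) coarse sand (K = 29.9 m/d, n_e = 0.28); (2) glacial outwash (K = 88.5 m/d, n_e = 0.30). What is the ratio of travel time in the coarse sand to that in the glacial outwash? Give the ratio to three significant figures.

Unit 1 (coarse sand): v = 29.9×0.0026/0.28 = 0.2776 m/d, t = 2020/0.2776 = 7276 d
Unit 2 (glacial outwash): v = 88.5×0.0026/0.30 = 0.7670 m/d, t = 2020/0.7670 = 2634 d
t(coarse sand) / t(glacial outwash) = 7276/2634 = 2.76

2.76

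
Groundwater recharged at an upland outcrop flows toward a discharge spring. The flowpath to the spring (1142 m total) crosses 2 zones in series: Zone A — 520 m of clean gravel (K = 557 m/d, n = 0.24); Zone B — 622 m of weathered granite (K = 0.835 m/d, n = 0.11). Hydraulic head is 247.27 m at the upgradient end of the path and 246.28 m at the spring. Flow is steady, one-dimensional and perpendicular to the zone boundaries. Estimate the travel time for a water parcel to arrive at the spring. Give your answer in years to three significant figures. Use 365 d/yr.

Total head drop ΔH = 247.27 − 246.28 = 0.99 m
Continuity: the same q passes through each zone, so ΔH = q·Σ(L_j/K_j) — the zones act as resistances in series.
Σ(L/K) = 520/557 + 622/0.835 = 0.9336 + 744.9 = 745.8 d
q = ΔH / Σ(L/K) = 0.99 / 745.8 = 0.001327 m/d (same in every zone)
Zone A: v = q/n = 0.001327/0.24 = 0.005531 m/d → t_A = 520/0.005531 = 94020 d
Zone B: v = q/n = 0.001327/0.11 = 0.01207 m/d → t_B = 622/0.01207 = 51550 d
Total t = 94020 + 51550 = 145600 d
   = 145600 / 365 = 399 yr

399 years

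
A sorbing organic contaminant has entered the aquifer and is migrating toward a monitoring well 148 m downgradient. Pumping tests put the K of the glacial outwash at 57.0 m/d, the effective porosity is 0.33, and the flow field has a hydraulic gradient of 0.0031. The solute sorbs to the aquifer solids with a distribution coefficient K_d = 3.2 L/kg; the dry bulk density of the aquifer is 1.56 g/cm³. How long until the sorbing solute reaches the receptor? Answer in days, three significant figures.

4460 days

Darcy flux q = K·i = 57.0 × 0.0031 = 0.1767 m/d
Seepage velocity v = q / n = 0.1767 / 0.33 = 0.5355 m/d
Retardation R = 1 + ρ_b·K_d/n = 1 + 1.56×3.2/0.33 = 16.13
Contaminant velocity v_c = v/R = 0.5355/16.13 = 0.03320 m/d
t = L/v_c = 148/0.03320 = 4458 d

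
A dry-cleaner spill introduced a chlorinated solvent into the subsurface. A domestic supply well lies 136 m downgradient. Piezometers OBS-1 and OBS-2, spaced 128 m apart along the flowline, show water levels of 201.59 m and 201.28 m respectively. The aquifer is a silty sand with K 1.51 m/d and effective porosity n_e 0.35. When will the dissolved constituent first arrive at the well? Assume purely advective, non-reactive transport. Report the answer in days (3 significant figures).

Hydraulic gradient i = (201.59 − 201.28) / 128 = 0.31 / 128 = 0.002422
q = Ki = 1.51 × 0.002422 = 0.003657 m/d
v = Ki/n = 1.51·0.002422/0.35 = 0.01045 m/d
t = L / v = 136 / 0.01045 = 13020 d

13000 days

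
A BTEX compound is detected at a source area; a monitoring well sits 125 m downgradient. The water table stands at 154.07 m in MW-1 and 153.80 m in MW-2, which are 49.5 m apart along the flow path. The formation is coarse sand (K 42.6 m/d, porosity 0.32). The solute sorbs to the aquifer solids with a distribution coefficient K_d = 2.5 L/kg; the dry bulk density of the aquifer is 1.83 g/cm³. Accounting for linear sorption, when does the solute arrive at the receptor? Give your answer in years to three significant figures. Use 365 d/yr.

Hydraulic gradient i = (154.07 − 153.80) / 49.5 = 0.27 / 49.5 = 0.005455
Specific discharge q = 42.6 × 0.005455 = 0.2324 m/d
Average linear velocity = 0.2324 / 0.32 = 0.7261 m/d
Retardation R = 1 + ρ_b·K_d/n = 1 + 1.83×2.5/0.32 = 15.30
Contaminant velocity v_c = v/R = 0.7261/15.30 = 0.04747 m/d
t = L/v_c = 125/0.04747 = 2633 d
   = 2633/365 = 7.21 yr

7.21 years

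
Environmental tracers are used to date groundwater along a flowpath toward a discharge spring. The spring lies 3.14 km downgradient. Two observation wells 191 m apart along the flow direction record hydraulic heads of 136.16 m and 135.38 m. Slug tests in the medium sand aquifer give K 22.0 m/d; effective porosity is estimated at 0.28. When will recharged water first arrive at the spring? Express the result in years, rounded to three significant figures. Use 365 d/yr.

26.8 years

Hydraulic gradient i = (136.16 − 135.38) / 191 = 0.78 / 191 = 0.004084
q = Ki = 22.0 × 0.004084 = 0.08984 m/d
Average linear velocity = 0.08984 / 0.28 = 0.3209 m/d
L = 3.14 km = 3140 m
t = L / v = 3140 / 0.3209 = 9786 d
   = 9786 / 365 = 26.8 yr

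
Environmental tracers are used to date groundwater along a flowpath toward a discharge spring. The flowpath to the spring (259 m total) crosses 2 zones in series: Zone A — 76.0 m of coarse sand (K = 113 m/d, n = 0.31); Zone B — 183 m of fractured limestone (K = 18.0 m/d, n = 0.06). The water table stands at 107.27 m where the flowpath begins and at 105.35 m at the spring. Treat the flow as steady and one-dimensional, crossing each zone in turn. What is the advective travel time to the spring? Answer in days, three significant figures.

195 days

Total head drop ΔH = 107.27 − 105.35 = 1.92 m
Continuity: the same q passes through each zone, so ΔH = q·Σ(L_j/K_j) — the zones act as resistances in series.
Σ(L/K) = 76.0/113 + 183/18.0 = 0.6726 + 10.17 = 10.84 d
q = ΔH / Σ(L/K) = 1.92 / 10.84 = 0.1771 m/d (same in every zone)
Zone A: v = q/n = 0.1771/0.31 = 0.5714 m/d → t_A = 76.0/0.5714 = 133.0 d
Zone B: v = q/n = 0.1771/0.06 = 2.952 m/d → t_B = 183/2.952 = 61.99 d
Total t = 133.0 + 61.99 = 195.0 d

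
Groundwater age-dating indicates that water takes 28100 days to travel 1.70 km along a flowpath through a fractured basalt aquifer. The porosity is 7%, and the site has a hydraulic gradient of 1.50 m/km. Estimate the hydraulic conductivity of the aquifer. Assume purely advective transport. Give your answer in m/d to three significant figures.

2.82 m/d

L = 1.70 km = 1700 m
v = L / t = 1700 / 28100 = 0.06050 m/d
K = v · n / i = 0.06050 × 0.07 / 0.0015 = 2.82 m/d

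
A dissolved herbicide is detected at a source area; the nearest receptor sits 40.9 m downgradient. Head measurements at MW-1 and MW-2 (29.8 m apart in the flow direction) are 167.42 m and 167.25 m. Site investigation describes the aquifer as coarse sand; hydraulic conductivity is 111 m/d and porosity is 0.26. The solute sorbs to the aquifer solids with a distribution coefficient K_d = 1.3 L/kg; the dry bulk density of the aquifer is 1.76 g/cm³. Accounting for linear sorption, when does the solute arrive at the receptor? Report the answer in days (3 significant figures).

165 days

Hydraulic gradient i = (167.42 − 167.25) / 29.8 = 0.17 / 29.8 = 0.005705
q = Ki = 111 × 0.005705 = 0.6332 m/d
v = Ki/n = 111·0.005705/0.26 = 2.435 m/d
Retardation R = 1 + ρ_b·K_d/n = 1 + 1.76×1.3/0.26 = 9.800
Contaminant velocity v_c = v/R = 2.435/9.800 = 0.2485 m/d
t = L/v_c = 40.9/0.2485 = 164.6 d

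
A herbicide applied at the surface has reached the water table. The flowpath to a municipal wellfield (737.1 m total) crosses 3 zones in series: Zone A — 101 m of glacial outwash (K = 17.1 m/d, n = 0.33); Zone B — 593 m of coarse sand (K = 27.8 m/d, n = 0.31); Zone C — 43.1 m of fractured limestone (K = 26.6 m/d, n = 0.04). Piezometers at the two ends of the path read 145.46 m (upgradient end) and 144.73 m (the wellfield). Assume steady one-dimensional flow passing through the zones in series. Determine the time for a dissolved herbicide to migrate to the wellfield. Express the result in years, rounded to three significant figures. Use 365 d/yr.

Total head drop ΔH = 145.46 − 144.73 = 0.73 m
Continuity: the same q passes through each zone, so ΔH = q·Σ(L_j/K_j) — the zones act as resistances in series.
Σ(L/K) = 101/17.1 + 593/27.8 + 43.1/26.6 = 5.906 + 21.33 + 1.620 = 28.86 d
q = ΔH / Σ(L/K) = 0.73 / 28.86 = 0.02530 m/d (same in every zone)
Zone A: v = q/n = 0.02530/0.33 = 0.07666 m/d → t_A = 101/0.07666 = 1318 d
Zone B: v = q/n = 0.02530/0.31 = 0.08160 m/d → t_B = 593/0.08160 = 7267 d
Zone C: v = q/n = 0.02530/0.04 = 0.6324 m/d → t_C = 43.1/0.6324 = 68.15 d
Total t = 1318 + 7267 + 68.15 = 8653 d
   = 8653 / 365 = 23.7 yr

23.7 years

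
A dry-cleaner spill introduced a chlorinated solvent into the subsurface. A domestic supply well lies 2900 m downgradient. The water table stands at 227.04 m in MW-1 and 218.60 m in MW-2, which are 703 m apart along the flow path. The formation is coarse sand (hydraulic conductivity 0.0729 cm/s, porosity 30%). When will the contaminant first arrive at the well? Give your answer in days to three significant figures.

Hydraulic gradient i = (227.04 − 218.60) / 703 = 8.44 / 703 = 0.01201
K = 0.0729 cm/s × 864 = 62.99 m/d
Specific discharge q = 62.99 × 0.01201 = 0.7562 m/d
v = Ki/n = 62.99·0.01201/0.30 = 2.521 m/d
t = L / v = 2900 / 2.521 = 1151 d

1150 days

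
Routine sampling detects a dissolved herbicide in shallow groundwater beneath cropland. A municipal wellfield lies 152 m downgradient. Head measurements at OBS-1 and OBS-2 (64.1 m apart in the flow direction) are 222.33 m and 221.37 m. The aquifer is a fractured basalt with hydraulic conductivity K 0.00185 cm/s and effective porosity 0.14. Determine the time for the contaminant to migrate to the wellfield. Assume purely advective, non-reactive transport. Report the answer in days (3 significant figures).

Hydraulic gradient i = (222.33 − 221.37) / 64.1 = 0.96 / 64.1 = 0.01498
K = 0.00185 cm/s × 864 = 1.598 m/d
Specific discharge q = 1.598 × 0.01498 = 0.02394 m/d
Seepage velocity v = q / n = 0.02394 / 0.14 = 0.1710 m/d
t = L / v = 152 / 0.1710 = 888.9 d

889 days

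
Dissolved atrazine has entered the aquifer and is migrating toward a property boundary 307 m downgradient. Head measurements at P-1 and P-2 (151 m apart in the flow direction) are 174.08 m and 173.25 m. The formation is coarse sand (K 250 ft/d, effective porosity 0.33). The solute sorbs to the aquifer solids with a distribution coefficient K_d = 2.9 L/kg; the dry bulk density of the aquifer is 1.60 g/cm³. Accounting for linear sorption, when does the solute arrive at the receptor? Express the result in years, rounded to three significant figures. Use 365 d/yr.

9.98 years

Hydraulic gradient i = (174.08 − 173.25) / 151 = 0.83 / 151 = 0.005497
K = 250 ft/d × 0.3048 = 76.20 m/d
q = Ki = 76.20 × 0.005497 = 0.4188 m/d
Seepage velocity v = q / n = 0.4188 / 0.33 = 1.269 m/d
Retardation R = 1 + ρ_b·K_d/n = 1 + 1.60×2.9/0.33 = 15.06
Contaminant velocity v_c = v/R = 1.269/15.06 = 0.08428 m/d
t = L/v_c = 307/0.08428 = 3643 d
   = 3643/365 = 9.98 yr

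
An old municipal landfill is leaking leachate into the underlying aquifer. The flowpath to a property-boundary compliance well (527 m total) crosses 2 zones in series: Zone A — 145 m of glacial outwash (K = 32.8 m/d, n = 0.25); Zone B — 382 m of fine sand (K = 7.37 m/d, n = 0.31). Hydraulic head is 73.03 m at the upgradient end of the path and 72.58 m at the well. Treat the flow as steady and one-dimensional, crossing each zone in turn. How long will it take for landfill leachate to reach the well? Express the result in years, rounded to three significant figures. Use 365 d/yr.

Total head drop ΔH = 73.03 − 72.58 = 0.45 m
Steady 1-D flow in series ⇒ the Darcy flux q is identical in every zone and the zone head losses add (resistances L/K in series).
Σ(L/K) = 145/32.8 + 382/7.37 = 4.421 + 51.83 = 56.25 d
q = ΔH / Σ(L/K) = 0.45 / 56.25 = 0.008000 m/d (same in every zone)
Zone A: v = q/n = 0.008000/0.25 = 0.03200 m/d → t_A = 145/0.03200 = 4531 d
Zone B: v = q/n = 0.008000/0.31 = 0.02581 m/d → t_B = 382/0.02581 = 14800 d
Total t = 4531 + 14800 = 19330 d
   = 19330 / 365 = 53.0 yr

53.0 years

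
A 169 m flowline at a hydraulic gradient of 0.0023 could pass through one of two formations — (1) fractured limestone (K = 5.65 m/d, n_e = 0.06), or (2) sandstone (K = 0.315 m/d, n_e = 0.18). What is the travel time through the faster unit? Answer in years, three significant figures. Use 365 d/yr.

2.14 years

Unit 1 (fractured limestone): v = 5.65×0.0023/0.06 = 0.2166 m/d, t = 169/0.2166 = 780.3 d
Unit 2 (sandstone): v = 0.315×0.0023/0.18 = 0.004025 m/d, t = 169/0.004025 = 41990 d
Faster: 780.3 d / 365 = 2.14 yr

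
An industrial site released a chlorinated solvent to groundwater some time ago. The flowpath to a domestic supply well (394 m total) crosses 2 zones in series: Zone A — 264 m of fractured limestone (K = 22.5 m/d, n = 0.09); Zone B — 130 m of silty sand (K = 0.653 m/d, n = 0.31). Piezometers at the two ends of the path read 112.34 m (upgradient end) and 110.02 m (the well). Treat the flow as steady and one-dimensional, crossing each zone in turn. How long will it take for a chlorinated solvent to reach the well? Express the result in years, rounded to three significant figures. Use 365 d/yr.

15.9 years

Total head drop ΔH = 112.34 − 110.02 = 2.32 m
Steady 1-D flow in series ⇒ the Darcy flux q is identical in every zone and the zone head losses add (resistances L/K in series).
Σ(L/K) = 264/22.5 + 130/0.653 = 11.73 + 199.1 = 210.8 d
q = ΔH / Σ(L/K) = 2.32 / 210.8 = 0.01100 m/d (same in every zone)
Zone A: v = q/n = 0.01100/0.09 = 0.1223 m/d → t_A = 264/0.1223 = 2159 d
Zone B: v = q/n = 0.01100/0.31 = 0.03550 m/d → t_B = 130/0.03550 = 3662 d
Total t = 2159 + 3662 = 5821 d
   = 5821 / 365 = 15.9 yr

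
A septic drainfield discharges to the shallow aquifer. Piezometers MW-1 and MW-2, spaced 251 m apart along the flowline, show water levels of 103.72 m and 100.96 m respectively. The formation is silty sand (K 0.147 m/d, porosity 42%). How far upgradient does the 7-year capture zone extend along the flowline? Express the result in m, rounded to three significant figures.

9.83 m

Hydraulic gradient i = (103.72 − 100.96) / 251 = 2.76 / 251 = 0.01100
Specific discharge q = 0.147 × 0.01100 = 0.001616 m/d
Seepage velocity v = q / n = 0.001616 / 0.42 = 0.003849 m/d
T = 7 yr × 365 = 2555 d
L = v × T = 0.003849 × 2555 = 9.833 m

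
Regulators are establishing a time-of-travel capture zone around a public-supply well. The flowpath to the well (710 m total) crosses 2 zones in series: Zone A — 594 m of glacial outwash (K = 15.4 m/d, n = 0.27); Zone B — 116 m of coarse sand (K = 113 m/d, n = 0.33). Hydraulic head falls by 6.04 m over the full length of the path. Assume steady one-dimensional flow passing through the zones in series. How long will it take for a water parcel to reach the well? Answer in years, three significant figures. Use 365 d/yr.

Continuity: the same q passes through each zone, so ΔH = q·Σ(L_j/K_j) — the zones act as resistances in series.
Σ(L/K) = 594/15.4 + 116/113 = 38.57 + 1.027 = 39.60 d
q = ΔH / Σ(L/K) = 6.04 / 39.60 = 0.1525 m/d (same in every zone)
Zone A: v = q/n = 0.1525/0.27 = 0.5649 m/d → t_A = 594/0.5649 = 1051 d
Zone B: v = q/n = 0.1525/0.33 = 0.4622 m/d → t_B = 116/0.4622 = 251.0 d
Total t = 1051 + 251.0 = 1302 d
   = 1302 / 365 = 3.57 yr

3.57 years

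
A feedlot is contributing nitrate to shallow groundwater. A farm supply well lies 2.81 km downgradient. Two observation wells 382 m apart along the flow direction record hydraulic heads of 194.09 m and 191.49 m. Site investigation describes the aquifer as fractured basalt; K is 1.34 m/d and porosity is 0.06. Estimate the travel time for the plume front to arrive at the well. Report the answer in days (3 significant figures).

Hydraulic gradient i = (194.09 − 191.49) / 382 = 2.60 / 382 = 0.006806
q = Ki = 1.34 × 0.006806 = 0.009120 m/d
v = Ki/n = 1.34·0.006806/0.06 = 0.1520 m/d
L = 2.81 km = 2810 m
t = L / v = 2810 / 0.1520 = 18490 d

18500 days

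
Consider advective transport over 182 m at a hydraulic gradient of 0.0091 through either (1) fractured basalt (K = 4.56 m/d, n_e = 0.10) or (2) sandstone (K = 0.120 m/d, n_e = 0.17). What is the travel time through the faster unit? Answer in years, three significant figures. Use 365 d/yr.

1.20 years

Unit 1 (fractured basalt): v = 4.56×0.0091/0.10 = 0.4150 m/d, t = 182/0.4150 = 438.6 d
Unit 2 (sandstone): v = 0.120×0.0091/0.17 = 0.006424 m/d, t = 182/0.006424 = 28330 d
Faster: 438.6 d / 365 = 1.20 yr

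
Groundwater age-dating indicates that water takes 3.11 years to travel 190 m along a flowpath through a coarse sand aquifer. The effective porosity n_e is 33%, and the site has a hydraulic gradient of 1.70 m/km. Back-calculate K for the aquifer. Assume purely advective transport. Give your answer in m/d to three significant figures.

32.5 m/d

t = 3.11 years = 1135 d
v = L / t = 190 / 1135 = 0.1674 m/d
K = v · n / i = 0.1674 × 0.33 / 0.0017 = 32.5 m/d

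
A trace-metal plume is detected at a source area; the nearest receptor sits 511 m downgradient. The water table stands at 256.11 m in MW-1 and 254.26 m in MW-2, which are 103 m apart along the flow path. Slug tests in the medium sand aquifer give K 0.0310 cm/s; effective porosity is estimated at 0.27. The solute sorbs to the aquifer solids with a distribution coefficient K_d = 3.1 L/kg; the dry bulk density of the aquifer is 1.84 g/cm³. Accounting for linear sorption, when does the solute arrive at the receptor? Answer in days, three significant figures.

Hydraulic gradient i = (256.11 − 254.26) / 103 = 1.85 / 103 = 0.01796
K = 0.0310 cm/s × 864 = 26.78 m/d
Specific discharge q = 26.78 × 0.01796 = 0.4811 m/d
Seepage velocity v = q / n = 0.4811 / 0.27 = 1.782 m/d
Retardation R = 1 + ρ_b·K_d/n = 1 + 1.84×3.1/0.27 = 22.13
Contaminant velocity v_c = v/R = 1.782/22.13 = 0.08053 m/d
t = L/v_c = 511/0.08053 = 6346 d

6350 days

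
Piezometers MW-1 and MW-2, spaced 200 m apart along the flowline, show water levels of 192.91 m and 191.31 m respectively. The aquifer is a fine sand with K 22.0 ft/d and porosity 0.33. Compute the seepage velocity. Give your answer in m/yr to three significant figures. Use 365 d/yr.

59.3 m/yr

Hydraulic gradient i = (192.91 − 191.31) / 200 = 1.60 / 200 = 0.008000
K = 22.0 ft/d × 0.3048 = 6.706 m/d
q = Ki = 6.706 × 0.008000 = 0.05364 m/d
v = Ki/n = 6.706·0.008000/0.33 = 0.1626 m/d
   = 0.1626 × 365 = 59.3 m/yr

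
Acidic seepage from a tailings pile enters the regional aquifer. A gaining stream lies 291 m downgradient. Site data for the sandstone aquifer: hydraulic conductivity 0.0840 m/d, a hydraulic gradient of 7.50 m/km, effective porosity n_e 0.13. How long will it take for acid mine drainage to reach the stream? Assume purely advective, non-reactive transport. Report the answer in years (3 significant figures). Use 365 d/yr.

165 years

q = Ki = 0.0840 × 0.0075 = 6.300e-4 m/d
v_s = q/n_e = 6.300e-4/0.13 = 0.004846 m/d
t = L / v = 291 / 0.004846 = 60050 d
   = 60050 / 365 = 165 yr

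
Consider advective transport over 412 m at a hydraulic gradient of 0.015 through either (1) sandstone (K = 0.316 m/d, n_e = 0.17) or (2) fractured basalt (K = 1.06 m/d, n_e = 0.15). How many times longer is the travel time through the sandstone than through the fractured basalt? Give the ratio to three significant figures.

Unit 1 (sandstone): v = 0.316×0.015/0.17 = 0.02788 m/d, t = 412/0.02788 = 14780 d
Unit 2 (fractured basalt): v = 1.06×0.015/0.15 = 0.1060 m/d, t = 412/0.1060 = 3887 d
t(sandstone) / t(fractured basalt) = 14780/3887 = 3.80

3.80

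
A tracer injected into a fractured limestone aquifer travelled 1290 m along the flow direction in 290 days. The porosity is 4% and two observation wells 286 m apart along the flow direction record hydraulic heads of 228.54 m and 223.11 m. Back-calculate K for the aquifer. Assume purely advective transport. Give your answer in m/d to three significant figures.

Hydraulic gradient i = (228.54 − 223.11) / 286 = 5.43 / 286 = 0.01899
v = L / t = 1290 / 290 = 4.448 m/d
K = v · n / i = 4.448 × 0.04 / 0.01899 = 9.37 m/d

9.37 m/d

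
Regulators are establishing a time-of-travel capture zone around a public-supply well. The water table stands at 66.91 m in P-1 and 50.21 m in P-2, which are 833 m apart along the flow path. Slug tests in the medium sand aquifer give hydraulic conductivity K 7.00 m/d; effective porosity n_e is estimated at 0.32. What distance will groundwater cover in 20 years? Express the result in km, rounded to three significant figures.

Hydraulic gradient i = (66.91 − 50.21) / 833 = 16.70 / 833 = 0.02005
q = Ki = 7.00 × 0.02005 = 0.1403 m/d
Seepage velocity v = q / n = 0.1403 / 0.32 = 0.4386 m/d
T = 20 yr × 365 = 7300 d
L = v × T = 0.4386 × 7300 = 3201 m
   = 3.20 km

3.20 km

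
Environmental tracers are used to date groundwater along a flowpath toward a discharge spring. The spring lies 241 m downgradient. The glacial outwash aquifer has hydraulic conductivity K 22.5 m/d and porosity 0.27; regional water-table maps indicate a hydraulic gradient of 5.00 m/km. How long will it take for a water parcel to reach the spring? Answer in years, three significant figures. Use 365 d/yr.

1.58 years

q = Ki = 22.5 × 0.0050 = 0.1125 m/d
Seepage velocity v = q / n = 0.1125 / 0.27 = 0.4167 m/d
t = L / v = 241 / 0.4167 = 578.4 d
   = 578.4 / 365 = 1.58 yr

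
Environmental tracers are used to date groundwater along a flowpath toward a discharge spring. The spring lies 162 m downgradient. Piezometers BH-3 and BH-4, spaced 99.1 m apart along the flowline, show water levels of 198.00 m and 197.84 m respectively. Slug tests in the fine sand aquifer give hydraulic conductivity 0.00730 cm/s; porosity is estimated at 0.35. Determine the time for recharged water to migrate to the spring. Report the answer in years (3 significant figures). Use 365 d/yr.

Hydraulic gradient i = (198.00 − 197.84) / 99.1 = 0.16 / 99.1 = 0.001615
K = 0.00730 cm/s × 864 = 6.307 m/d
Darcy flux q = K·i = 6.307 × 0.001615 = 0.01018 m/d
v_s = q/n_e = 0.01018/0.35 = 0.02909 m/d
t = L / v = 162 / 0.02909 = 5568 d
   = 5568 / 365 = 15.3 yr

15.3 years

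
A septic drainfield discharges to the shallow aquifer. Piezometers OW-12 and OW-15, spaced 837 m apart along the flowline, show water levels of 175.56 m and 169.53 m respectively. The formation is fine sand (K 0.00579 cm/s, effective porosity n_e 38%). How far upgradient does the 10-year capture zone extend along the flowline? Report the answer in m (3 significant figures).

346 m

Hydraulic gradient i = (175.56 − 169.53) / 837 = 6.03 / 837 = 0.007204
K = 0.00579 cm/s × 864 = 5.003 m/d
Darcy flux q = K·i = 5.003 × 0.007204 = 0.03604 m/d
v_s = q/n_e = 0.03604/0.38 = 0.09484 m/d
T = 10 yr × 365 = 3650 d
L = v × T = 0.09484 × 3650 = 346.2 m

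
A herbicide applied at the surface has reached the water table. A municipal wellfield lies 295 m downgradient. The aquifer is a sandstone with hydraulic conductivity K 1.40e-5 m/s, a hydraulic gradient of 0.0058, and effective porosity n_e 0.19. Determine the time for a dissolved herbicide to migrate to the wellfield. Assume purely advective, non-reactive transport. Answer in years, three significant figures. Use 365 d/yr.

21.9 years

K = 1.40e-5 m/s × 86400 s/d = 1.210 m/d
Specific discharge q = 1.210 × 0.0058 = 0.007016 m/d
v = Ki/n = 1.210·0.0058/0.19 = 0.03692 m/d
t = L / v = 295 / 0.03692 = 7989 d
   = 7989 / 365 = 21.9 yr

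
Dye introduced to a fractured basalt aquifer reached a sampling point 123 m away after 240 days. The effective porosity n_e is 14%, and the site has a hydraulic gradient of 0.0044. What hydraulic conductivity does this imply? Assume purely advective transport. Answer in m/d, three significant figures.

v = L / t = 123 / 240 = 0.5125 m/d
K = v · n / i = 0.5125 × 0.14 / 0.0044 = 16.3 m/d

16.3 m/d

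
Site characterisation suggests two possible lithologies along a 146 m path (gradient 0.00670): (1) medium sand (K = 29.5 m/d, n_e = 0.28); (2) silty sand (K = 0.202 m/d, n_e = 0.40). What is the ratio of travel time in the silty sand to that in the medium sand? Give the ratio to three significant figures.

209

Unit 1 (medium sand): v = 29.5×0.0067/0.28 = 0.7059 m/d, t = 146/0.7059 = 206.8 d
Unit 2 (silty sand): v = 0.202×0.0067/0.40 = 0.003384 m/d, t = 146/0.003384 = 43150 d
t(silty sand) / t(medium sand) = 43150/206.8 = 209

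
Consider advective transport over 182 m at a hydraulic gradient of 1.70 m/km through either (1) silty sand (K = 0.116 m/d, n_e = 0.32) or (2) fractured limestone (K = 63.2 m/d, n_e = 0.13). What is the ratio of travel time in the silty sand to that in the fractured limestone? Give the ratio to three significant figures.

1340

Unit 1 (silty sand): v = 0.116×0.0017/0.32 = 6.162e-4 m/d, t = 182/6.162e-4 = 295300 d
Unit 2 (fractured limestone): v = 63.2×0.0017/0.13 = 0.8265 m/d, t = 182/0.8265 = 220.2 d
t(silty sand) / t(fractured limestone) = 295300/220.2 = 1340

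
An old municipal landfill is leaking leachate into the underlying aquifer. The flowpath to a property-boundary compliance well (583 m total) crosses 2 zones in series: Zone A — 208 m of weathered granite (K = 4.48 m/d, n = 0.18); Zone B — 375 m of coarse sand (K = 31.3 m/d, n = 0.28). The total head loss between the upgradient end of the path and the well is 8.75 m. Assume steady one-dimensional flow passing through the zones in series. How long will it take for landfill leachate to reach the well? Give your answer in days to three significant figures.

Continuity: the same q passes through each zone, so ΔH = q·Σ(L_j/K_j) — the zones act as resistances in series.
Σ(L/K) = 208/4.48 + 375/31.3 = 46.43 + 11.98 = 58.41 d
q = ΔH / Σ(L/K) = 8.75 / 58.41 = 0.1498 m/d (same in every zone)
Zone A: v = q/n = 0.1498/0.18 = 0.8322 m/d → t_A = 208/0.8322 = 249.9 d
Zone B: v = q/n = 0.1498/0.28 = 0.5350 m/d → t_B = 375/0.5350 = 700.9 d
Total t = 249.9 + 700.9 = 950.8 d

951 days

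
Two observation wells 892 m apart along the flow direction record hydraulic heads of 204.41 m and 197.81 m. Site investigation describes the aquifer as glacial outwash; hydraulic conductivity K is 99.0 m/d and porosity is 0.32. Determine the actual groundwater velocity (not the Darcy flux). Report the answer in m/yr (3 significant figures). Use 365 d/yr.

Hydraulic gradient i = (204.41 − 197.81) / 892 = 6.60 / 892 = 0.007399
Specific discharge q = 99.0 × 0.007399 = 0.7325 m/d
v = Ki/n = 99.0·0.007399/0.32 = 2.289 m/d
   = 2.289 × 365 = 836 m/yr

836 m/yr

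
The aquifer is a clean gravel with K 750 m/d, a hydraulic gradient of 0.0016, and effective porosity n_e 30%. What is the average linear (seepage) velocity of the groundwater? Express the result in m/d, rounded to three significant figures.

Specific discharge q = 750 × 0.0016 = 1.200 m/d
Seepage velocity v = q / n = 1.200 / 0.30 = 4.000 m/d

4.00 m/d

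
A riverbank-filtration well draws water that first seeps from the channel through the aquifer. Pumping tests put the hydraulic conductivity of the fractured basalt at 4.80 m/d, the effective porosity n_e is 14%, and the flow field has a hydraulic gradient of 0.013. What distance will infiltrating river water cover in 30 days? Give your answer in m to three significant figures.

Specific discharge q = 4.80 × 0.013 = 0.06240 m/d
v_s = q/n_e = 0.06240/0.14 = 0.4457 m/d
L = v × T = 0.4457 × 30 = 13.37 m

13.4 m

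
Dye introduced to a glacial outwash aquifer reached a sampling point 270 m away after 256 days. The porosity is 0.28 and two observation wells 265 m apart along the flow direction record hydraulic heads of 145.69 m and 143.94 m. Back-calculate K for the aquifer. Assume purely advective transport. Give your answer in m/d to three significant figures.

Hydraulic gradient i = (145.69 − 143.94) / 265 = 1.75 / 265 = 0.006604
v = L / t = 270 / 256 = 1.055 m/d
K = v · n / i = 1.055 × 0.28 / 0.006604 = 44.7 m/d

44.7 m/d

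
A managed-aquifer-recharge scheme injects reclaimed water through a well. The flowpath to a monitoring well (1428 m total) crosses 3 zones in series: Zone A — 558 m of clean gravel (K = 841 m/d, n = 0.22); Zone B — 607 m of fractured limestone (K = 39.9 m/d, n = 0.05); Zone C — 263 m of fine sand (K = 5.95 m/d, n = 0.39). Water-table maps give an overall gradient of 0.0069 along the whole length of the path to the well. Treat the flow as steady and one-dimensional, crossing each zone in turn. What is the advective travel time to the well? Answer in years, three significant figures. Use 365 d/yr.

Steady 1-D flow in series ⇒ the Darcy flux q is identical in every zone and the zone head losses add (resistances L/K in series).
Σ(L/K) = 558/841 + 607/39.9 + 263/5.95 = 0.6635 + 15.21 + 44.20 = 60.08 d
K_eq = L_total / Σ(L/K) = 1428 / 60.08 = 23.77 m/d
q = K_eq · i = 23.77 × 0.0069 = 0.1640 m/d (same in every zone)
Zone A: v = q/n = 0.1640/0.22 = 0.7455 m/d → t_A = 558/0.7455 = 748.5 d
Zone B: v = q/n = 0.1640/0.05 = 3.280 m/d → t_B = 607/3.280 = 185.1 d
Zone C: v = q/n = 0.1640/0.39 = 0.4205 m/d → t_C = 263/0.4205 = 625.4 d
Total t = 748.5 + 185.1 + 625.4 = 1559 d
   = 1559 / 365 = 4.27 yr

4.27 years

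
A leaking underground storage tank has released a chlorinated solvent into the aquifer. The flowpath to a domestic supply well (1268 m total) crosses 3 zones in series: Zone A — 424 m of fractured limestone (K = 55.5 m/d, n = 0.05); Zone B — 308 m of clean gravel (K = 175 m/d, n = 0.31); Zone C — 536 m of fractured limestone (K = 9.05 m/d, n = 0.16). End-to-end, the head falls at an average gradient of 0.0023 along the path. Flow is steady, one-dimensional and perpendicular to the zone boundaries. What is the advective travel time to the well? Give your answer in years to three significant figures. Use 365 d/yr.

13.1 years

Steady 1-D flow in series ⇒ the Darcy flux q is identical in every zone and the zone head losses add (resistances L/K in series).
Σ(L/K) = 424/55.5 + 308/175 + 536/9.05 = 7.640 + 1.760 + 59.23 = 68.63 d
K_eq = L_total / Σ(L/K) = 1268 / 68.63 = 18.48 m/d
q = K_eq · i = 18.48 × 0.0023 = 0.04250 m/d (same in every zone)
Zone A: v = q/n = 0.04250/0.05 = 0.8499 m/d → t_A = 424/0.8499 = 498.9 d
Zone B: v = q/n = 0.04250/0.31 = 0.1371 m/d → t_B = 308/0.1371 = 2247 d
Zone C: v = q/n = 0.04250/0.16 = 0.2656 m/d → t_C = 536/0.2656 = 2018 d
Total t = 498.9 + 2247 + 2018 = 4764 d
   = 4764 / 365 = 13.1 yr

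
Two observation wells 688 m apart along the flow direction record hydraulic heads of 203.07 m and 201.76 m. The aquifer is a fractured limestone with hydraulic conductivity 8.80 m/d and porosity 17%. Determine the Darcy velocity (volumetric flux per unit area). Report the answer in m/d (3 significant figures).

Hydraulic gradient i = (203.07 − 201.76) / 688 = 1.31 / 688 = 0.001904
q = Ki = 8.80 × 0.001904 = 0.01676 m/d

0.0168 m/d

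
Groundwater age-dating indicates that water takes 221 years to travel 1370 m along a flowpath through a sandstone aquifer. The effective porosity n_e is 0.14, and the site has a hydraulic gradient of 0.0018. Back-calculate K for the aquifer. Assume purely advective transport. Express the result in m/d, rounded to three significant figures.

1.32 m/d

t = 221 years = 80670 d
v = L / t = 1370 / 80670 = 0.01698 m/d
K = v · n / i = 0.01698 × 0.14 / 0.0018 = 1.32 m/d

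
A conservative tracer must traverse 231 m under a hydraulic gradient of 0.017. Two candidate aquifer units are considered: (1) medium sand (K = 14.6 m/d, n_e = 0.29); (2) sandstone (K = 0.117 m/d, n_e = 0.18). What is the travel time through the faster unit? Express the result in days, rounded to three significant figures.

270 days

Unit 1 (medium sand): v = 14.6×0.017/0.29 = 0.8559 m/d, t = 231/0.8559 = 269.9 d
Unit 2 (sandstone): v = 0.117×0.017/0.18 = 0.01105 m/d, t = 231/0.01105 = 20900 d
Faster unit: t = 270 d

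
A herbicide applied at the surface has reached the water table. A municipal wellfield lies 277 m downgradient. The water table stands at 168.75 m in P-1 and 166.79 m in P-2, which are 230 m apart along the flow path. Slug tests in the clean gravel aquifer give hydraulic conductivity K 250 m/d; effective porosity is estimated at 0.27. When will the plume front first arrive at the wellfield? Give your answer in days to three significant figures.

Hydraulic gradient i = (168.75 − 166.79) / 230 = 1.96 / 230 = 0.008522
Darcy flux q = K·i = 250 × 0.008522 = 2.130 m/d
v_s = q/n_e = 2.130/0.27 = 7.890 m/d
t = L / v = 277 / 7.890 = 35.11 d

35.1 days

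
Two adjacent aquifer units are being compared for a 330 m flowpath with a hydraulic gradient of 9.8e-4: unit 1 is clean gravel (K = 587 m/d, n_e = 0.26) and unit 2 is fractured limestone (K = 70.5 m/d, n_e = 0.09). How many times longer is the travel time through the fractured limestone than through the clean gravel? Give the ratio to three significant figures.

Unit 1 (clean gravel): v = 587×9.8e-4/0.26 = 2.213 m/d, t = 330/2.213 = 149.1 d
Unit 2 (fractured limestone): v = 70.5×9.8e-4/0.09 = 0.7677 m/d, t = 330/0.7677 = 429.9 d
t(fractured limestone) / t(clean gravel) = 429.9/149.1 = 2.88

2.88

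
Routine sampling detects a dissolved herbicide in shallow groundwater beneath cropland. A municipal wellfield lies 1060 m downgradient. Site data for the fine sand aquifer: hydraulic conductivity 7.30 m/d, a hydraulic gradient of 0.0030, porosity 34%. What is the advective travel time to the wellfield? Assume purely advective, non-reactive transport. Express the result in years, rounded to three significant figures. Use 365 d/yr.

45.1 years

Specific discharge q = 7.30 × 0.0030 = 0.02190 m/d
Seepage velocity v = q / n = 0.02190 / 0.34 = 0.06441 m/d
t = L / v = 1060 / 0.06441 = 16460 d
   = 16460 / 365 = 45.1 yr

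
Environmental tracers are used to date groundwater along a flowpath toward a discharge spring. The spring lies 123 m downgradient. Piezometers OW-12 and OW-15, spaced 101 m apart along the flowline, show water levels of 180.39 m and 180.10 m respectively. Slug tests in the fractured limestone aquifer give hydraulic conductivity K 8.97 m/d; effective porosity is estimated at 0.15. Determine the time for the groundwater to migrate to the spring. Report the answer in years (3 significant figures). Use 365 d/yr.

Hydraulic gradient i = (180.39 − 180.10) / 101 = 0.29 / 101 = 0.002871
Darcy flux q = K·i = 8.97 × 0.002871 = 0.02576 m/d
Seepage velocity v = q / n = 0.02576 / 0.15 = 0.1717 m/d
t = L / v = 123 / 0.1717 = 716.4 d
   = 716.4 / 365 = 1.96 yr

1.96 years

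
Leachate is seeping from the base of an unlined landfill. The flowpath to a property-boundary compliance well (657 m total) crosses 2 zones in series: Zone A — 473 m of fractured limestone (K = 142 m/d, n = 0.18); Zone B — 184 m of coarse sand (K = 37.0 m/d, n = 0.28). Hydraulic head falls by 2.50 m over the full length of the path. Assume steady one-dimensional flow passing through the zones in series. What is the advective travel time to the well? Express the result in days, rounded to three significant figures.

454 days

Continuity: the same q passes through each zone, so ΔH = q·Σ(L_j/K_j) — the zones act as resistances in series.
Σ(L/K) = 473/142 + 184/37.0 = 3.331 + 4.973 = 8.304 d
q = ΔH / Σ(L/K) = 2.50 / 8.304 = 0.3011 m/d (same in every zone)
Zone A: v = q/n = 0.3011/0.18 = 1.673 m/d → t_A = 473/1.673 = 282.8 d
Zone B: v = q/n = 0.3011/0.28 = 1.075 m/d → t_B = 184/1.075 = 171.1 d
Total t = 282.8 + 171.1 = 453.9 d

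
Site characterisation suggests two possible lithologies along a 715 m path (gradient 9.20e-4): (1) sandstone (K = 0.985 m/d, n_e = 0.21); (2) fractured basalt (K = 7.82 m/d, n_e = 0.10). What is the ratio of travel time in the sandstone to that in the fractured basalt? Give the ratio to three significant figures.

Unit 1 (sandstone): v = 0.985×9.2e-4/0.21 = 0.004315 m/d, t = 715/0.004315 = 165700 d
Unit 2 (fractured basalt): v = 7.82×9.2e-4/0.10 = 0.07194 m/d, t = 715/0.07194 = 9938 d
t(sandstone) / t(fractured basalt) = 165700/9938 = 16.7

16.7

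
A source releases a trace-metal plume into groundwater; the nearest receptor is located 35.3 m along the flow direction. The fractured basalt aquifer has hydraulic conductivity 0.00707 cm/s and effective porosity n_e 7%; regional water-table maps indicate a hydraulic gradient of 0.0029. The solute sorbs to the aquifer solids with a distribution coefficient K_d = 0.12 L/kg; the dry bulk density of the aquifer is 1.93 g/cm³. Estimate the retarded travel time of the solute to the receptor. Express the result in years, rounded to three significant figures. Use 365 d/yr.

1.65 years

K = 0.00707 cm/s × 864 = 6.108 m/d
Darcy flux q = K·i = 6.108 × 0.0029 = 0.01771 m/d
v = Ki/n = 6.108·0.0029/0.07 = 0.2531 m/d
Retardation R = 1 + ρ_b·K_d/n = 1 + 1.93×0.12/0.07 = 4.309
Contaminant velocity v_c = v/R = 0.2531/4.309 = 0.05874 m/d
t = L/v_c = 35.3/0.05874 = 601.0 d
   = 601.0/365 = 1.65 yr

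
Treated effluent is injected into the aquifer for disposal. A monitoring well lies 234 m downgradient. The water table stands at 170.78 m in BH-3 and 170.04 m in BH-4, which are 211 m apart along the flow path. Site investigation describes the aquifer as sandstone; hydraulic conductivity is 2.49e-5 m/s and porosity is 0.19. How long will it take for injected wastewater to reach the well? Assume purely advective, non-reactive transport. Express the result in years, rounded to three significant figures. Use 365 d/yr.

Hydraulic gradient i = (170.78 − 170.04) / 211 = 0.74 / 211 = 0.003507
K = 2.49e-5 m/s × 86400 s/d = 2.151 m/d
q = Ki = 2.151 × 0.003507 = 0.007545 m/d
v_s = q/n_e = 0.007545/0.19 = 0.03971 m/d
t = L / v = 234 / 0.03971 = 5893 d
   = 5893 / 365 = 16.1 yr

16.1 years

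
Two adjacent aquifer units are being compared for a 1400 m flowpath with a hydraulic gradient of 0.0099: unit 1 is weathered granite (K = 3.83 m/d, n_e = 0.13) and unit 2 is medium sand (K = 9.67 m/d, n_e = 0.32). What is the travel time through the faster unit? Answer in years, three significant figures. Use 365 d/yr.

12.8 years

Unit 1 (weathered granite): v = 3.83×0.0099/0.13 = 0.2917 m/d, t = 1400/0.2917 = 4800 d
Unit 2 (medium sand): v = 9.67×0.0099/0.32 = 0.2992 m/d, t = 1400/0.2992 = 4680 d
Faster: 4680 d / 365 = 12.8 yr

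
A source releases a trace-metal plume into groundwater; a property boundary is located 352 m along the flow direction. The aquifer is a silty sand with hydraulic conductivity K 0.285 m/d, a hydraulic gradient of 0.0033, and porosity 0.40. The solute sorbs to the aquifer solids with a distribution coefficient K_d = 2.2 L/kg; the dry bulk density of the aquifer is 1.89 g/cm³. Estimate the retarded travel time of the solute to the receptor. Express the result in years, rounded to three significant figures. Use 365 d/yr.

4670 years

Darcy flux q = K·i = 0.285 × 0.0033 = 9.405e-4 m/d
v_s = q/n_e = 9.405e-4/0.40 = 0.002351 m/d
Retardation R = 1 + ρ_b·K_d/n = 1 + 1.89×2.2/0.40 = 11.40
Contaminant velocity v_c = v/R = 0.002351/11.40 = 2.063e-4 m/d
t = L/v_c = 352/2.063e-4 = 1.706e6 d
   = 1.706e6/365 = 4670 yr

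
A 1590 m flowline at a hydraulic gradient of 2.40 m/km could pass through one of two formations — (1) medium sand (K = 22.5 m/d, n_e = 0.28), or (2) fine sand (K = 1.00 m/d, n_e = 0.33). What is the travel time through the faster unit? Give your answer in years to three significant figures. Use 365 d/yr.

Unit 1 (medium sand): v = 22.5×0.0024/0.28 = 0.1929 m/d, t = 1590/0.1929 = 8244 d
Unit 2 (fine sand): v = 1.00×0.0024/0.33 = 0.007273 m/d, t = 1590/0.007273 = 218600 d
Faster: 8244 d / 365 = 22.6 yr

22.6 years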